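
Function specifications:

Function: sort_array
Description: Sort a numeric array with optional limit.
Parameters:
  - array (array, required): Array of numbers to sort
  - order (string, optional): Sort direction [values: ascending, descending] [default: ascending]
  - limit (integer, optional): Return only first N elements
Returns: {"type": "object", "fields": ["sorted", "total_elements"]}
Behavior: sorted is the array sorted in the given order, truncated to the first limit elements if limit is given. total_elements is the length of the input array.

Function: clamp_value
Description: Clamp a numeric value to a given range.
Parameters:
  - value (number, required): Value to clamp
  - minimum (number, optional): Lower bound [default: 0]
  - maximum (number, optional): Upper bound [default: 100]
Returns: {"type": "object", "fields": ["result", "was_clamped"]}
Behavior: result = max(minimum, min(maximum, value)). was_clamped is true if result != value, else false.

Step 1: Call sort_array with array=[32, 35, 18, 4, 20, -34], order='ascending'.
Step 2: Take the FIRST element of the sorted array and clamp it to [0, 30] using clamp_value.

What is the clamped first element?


Step 1: sort_array(order=ascending)
  sorted: [-34, 4, 18, 20, 32, 35]
  -> first element = -34
Step 2: clamp_value(value=-34, minimum=0, maximum=30)
  result = max(0, min(30, -34)) = max(0, -34) = 0
  was_clamped = (0 != -34) = true
  -> result = 0
0


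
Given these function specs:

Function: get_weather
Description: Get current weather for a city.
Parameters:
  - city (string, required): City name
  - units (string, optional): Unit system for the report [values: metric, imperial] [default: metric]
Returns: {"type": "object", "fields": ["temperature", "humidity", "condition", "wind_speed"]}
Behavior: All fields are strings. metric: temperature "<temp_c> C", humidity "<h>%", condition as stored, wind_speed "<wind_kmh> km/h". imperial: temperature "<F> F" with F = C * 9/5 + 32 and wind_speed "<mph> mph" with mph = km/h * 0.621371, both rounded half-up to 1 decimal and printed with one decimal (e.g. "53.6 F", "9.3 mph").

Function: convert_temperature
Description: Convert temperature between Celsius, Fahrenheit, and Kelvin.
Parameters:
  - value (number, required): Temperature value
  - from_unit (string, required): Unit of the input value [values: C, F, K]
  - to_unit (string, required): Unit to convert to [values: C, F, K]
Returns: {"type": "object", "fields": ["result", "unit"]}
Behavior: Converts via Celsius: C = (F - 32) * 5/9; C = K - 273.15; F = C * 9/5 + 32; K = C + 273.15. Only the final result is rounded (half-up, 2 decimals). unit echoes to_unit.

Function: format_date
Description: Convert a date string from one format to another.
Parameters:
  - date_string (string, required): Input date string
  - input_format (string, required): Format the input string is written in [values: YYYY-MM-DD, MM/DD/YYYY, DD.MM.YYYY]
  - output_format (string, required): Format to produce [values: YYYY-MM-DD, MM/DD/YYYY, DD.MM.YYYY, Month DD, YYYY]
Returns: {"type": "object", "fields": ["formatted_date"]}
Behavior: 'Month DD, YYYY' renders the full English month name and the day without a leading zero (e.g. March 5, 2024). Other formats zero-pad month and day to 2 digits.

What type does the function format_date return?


The format_date spec declares Returns: {"type": "object", "fields": ["formatted_date"]}
Type:
object


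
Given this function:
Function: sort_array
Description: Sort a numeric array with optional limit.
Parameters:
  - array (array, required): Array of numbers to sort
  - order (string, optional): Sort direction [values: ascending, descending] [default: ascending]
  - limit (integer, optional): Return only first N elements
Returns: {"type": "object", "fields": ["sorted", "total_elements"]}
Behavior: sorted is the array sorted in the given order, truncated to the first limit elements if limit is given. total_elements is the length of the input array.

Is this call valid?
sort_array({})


Checking required parameters...
Missing required parameter: array
Invalid - missing required parameter 'array'


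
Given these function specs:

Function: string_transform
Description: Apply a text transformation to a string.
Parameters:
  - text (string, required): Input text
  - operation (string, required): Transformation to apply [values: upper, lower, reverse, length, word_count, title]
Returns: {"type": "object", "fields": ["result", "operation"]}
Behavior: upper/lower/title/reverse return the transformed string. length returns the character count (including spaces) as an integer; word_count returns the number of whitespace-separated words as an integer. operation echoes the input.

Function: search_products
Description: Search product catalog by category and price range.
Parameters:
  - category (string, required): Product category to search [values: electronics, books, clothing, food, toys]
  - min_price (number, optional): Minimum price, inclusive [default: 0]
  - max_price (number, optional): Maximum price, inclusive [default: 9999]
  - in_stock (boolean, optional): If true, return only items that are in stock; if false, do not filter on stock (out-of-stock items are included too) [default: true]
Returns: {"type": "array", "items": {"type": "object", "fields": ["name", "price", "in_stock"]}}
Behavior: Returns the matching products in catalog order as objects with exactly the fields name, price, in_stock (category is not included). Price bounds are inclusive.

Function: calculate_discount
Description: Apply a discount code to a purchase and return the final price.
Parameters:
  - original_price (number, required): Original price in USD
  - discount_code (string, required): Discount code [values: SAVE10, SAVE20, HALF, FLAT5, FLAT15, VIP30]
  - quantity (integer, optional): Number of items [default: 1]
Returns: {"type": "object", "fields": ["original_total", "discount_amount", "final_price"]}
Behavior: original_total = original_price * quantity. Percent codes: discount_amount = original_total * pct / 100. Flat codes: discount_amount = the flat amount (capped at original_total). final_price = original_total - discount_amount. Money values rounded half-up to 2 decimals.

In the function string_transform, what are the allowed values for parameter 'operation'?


The string_transform spec declares:
  - operation (string, required): Transformation to apply [values: upper, lower, reverse, length, word_count, title]
Allowed values:
upper, lower, reverse, length, word_count, title


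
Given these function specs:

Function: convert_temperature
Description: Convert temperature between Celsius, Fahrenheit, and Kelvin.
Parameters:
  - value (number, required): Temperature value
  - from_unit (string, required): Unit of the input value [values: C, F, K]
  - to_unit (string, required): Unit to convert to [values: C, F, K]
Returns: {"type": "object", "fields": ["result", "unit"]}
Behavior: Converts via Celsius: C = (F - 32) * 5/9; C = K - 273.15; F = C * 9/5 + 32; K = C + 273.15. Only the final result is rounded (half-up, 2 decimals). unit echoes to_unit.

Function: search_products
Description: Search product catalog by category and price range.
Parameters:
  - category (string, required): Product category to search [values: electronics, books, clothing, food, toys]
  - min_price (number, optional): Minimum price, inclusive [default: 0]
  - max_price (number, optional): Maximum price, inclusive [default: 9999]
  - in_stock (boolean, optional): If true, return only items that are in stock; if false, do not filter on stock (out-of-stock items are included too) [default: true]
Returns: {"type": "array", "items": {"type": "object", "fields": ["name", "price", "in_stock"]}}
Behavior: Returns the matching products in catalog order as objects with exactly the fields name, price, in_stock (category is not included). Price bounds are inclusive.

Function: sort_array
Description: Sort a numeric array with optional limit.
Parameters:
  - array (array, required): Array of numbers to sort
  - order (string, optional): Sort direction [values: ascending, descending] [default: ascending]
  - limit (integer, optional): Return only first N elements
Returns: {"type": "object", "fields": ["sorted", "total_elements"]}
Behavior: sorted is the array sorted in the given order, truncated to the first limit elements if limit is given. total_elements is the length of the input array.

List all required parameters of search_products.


Parameters of search_products and their required/optional flag:
  category: required
  min_price: optional
  max_price: optional
  in_stock: optional
category


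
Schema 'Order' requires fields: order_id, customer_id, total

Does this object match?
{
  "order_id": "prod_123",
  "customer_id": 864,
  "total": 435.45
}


Checking required fields... All present.
Valid - all required fields present


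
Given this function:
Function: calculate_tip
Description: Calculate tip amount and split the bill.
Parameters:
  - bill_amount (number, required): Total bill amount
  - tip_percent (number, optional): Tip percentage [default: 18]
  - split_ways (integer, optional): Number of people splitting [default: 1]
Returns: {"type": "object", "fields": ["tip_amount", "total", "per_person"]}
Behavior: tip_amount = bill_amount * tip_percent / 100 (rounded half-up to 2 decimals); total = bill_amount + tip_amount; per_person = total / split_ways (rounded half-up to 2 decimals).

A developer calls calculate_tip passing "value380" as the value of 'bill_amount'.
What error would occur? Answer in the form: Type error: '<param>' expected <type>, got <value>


Spec: 'bill_amount' is declared as number; "value380" is a string.
Type error: 'bill_amount' expected number, got "value380"


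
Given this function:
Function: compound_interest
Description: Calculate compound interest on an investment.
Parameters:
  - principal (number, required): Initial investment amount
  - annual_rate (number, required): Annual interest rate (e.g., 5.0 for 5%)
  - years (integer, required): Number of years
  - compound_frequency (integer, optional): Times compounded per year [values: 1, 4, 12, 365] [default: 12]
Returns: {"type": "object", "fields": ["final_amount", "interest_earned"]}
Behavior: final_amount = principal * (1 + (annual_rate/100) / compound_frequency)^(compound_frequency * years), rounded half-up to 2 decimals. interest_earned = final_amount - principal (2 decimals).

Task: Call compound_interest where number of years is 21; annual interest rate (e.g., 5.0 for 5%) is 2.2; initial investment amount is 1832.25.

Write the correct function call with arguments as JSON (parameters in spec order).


Mapping each described value to its parameter name:
  'Number of years' -> years = 21
  'Annual interest rate (e.g., 5.0 for 5%)' -> annual_rate = 2.2
  'Initial investment amount' -> principal = 1832.25
compound_interest({"principal": 1832.25, "annual_rate": 2.2, "years": 21})


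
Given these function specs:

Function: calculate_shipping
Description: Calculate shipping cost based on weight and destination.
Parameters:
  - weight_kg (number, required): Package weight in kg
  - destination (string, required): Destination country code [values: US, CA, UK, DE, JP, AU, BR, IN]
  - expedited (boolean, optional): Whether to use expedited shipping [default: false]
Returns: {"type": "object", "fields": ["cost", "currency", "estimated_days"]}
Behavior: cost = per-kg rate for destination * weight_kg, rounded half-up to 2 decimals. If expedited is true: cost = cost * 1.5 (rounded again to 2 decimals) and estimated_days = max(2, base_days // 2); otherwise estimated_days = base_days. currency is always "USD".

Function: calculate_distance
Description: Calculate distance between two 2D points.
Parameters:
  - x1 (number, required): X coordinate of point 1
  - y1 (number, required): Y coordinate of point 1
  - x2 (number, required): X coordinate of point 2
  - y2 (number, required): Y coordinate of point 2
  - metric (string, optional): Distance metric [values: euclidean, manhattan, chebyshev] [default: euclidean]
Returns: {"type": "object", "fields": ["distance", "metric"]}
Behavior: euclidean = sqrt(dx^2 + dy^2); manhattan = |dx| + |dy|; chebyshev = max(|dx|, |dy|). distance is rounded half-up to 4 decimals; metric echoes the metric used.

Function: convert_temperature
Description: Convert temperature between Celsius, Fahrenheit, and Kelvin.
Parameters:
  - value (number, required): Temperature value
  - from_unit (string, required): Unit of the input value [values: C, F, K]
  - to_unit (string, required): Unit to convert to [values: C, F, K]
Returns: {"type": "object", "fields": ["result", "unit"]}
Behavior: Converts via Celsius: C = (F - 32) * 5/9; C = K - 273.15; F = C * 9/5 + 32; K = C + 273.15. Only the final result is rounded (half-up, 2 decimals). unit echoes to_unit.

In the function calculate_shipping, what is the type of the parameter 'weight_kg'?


The calculate_shipping spec declares:
  - weight_kg (number, required): Package weight in kg
Type:
number


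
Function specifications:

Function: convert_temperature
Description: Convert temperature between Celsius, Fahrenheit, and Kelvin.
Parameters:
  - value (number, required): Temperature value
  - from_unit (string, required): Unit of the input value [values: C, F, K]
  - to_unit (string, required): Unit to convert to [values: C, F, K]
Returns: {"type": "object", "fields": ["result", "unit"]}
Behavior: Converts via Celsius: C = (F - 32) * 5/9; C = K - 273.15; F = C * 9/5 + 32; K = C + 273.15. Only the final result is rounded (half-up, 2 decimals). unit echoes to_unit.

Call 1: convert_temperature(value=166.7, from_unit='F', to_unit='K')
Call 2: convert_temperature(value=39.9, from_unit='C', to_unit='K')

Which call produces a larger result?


Call 1:
  To C: (166.7 - 32) * 5/9 = 74.833333
  To K: 74.833333 + 273.15 = 347.983333
  Round to 2 decimals: 347.98
  -> 347.98 K
Call 2:
  Input already in C: 39.9
  To K: 39.9 + 273.15 = 313.05
  Round to 2 decimals: 313.05
  -> 313.05 K
Call 1 (347.98 K)


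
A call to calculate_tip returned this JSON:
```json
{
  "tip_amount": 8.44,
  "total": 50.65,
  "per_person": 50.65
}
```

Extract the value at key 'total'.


50.65


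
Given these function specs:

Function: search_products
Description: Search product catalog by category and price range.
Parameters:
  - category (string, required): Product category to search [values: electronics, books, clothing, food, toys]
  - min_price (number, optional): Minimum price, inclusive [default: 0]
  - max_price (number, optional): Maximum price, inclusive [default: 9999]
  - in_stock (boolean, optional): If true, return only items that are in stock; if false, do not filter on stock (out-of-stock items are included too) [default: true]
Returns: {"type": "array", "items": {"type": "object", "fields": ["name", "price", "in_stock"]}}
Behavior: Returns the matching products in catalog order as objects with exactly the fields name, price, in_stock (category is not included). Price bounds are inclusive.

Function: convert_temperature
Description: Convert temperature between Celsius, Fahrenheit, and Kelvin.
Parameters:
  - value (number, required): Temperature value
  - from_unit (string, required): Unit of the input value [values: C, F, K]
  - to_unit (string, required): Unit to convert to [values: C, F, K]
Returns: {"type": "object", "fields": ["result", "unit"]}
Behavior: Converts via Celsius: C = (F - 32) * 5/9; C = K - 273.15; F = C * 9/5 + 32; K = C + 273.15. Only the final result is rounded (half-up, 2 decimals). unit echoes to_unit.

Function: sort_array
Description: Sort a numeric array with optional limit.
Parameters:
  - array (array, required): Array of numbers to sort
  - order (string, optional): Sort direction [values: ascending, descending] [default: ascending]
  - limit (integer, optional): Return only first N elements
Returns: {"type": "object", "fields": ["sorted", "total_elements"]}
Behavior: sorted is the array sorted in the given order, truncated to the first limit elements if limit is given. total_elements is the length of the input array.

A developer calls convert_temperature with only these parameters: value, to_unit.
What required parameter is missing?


Required parameters: value, from_unit, to_unit
Provided: value, to_unit
Missing: from_unit
from_unit


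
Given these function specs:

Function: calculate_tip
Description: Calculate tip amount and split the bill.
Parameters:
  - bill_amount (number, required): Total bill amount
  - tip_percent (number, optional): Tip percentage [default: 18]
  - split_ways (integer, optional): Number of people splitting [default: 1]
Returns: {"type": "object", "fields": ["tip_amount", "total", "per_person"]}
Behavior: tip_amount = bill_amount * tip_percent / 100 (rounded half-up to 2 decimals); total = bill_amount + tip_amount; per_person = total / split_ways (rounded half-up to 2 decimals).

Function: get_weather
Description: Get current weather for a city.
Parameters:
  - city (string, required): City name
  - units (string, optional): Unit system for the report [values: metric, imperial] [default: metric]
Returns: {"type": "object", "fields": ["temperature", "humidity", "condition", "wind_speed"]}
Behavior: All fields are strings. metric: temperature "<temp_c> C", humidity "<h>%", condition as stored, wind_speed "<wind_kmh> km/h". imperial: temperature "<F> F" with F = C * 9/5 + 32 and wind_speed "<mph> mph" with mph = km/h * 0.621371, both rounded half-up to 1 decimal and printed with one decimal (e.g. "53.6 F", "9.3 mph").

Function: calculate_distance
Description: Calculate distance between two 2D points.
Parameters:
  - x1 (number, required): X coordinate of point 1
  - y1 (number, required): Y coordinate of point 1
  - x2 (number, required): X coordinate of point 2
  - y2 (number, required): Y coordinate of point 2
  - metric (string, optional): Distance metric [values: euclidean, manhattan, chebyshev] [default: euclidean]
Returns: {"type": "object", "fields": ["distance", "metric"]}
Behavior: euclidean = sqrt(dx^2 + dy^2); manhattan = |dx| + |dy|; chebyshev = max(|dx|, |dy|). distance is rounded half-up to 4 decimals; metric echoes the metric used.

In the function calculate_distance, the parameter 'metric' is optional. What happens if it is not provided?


The calculate_distance spec declares:
  - metric (string, optional): Distance metric [values: euclidean, manhattan, chebyshev] [default: euclidean]
It defaults to euclidean


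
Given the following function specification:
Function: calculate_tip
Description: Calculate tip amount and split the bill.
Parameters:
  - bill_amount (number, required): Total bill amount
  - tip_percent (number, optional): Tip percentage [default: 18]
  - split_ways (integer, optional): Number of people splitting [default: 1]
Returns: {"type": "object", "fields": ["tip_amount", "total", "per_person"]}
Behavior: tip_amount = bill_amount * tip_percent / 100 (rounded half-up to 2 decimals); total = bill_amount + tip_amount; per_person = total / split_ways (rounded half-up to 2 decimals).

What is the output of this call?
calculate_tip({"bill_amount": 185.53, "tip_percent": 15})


Defaults applied: split_ways=1
tip_amount = 185.53 * 15/100 = 27.8295 -> 27.83
total = 185.53 + 27.83 = 213.36
per_person = 213.36 / 1 = 213.36 -> 213.36
Output:
{"tip_amount": 27.83, "total": 213.36, "per_person": 213.36}


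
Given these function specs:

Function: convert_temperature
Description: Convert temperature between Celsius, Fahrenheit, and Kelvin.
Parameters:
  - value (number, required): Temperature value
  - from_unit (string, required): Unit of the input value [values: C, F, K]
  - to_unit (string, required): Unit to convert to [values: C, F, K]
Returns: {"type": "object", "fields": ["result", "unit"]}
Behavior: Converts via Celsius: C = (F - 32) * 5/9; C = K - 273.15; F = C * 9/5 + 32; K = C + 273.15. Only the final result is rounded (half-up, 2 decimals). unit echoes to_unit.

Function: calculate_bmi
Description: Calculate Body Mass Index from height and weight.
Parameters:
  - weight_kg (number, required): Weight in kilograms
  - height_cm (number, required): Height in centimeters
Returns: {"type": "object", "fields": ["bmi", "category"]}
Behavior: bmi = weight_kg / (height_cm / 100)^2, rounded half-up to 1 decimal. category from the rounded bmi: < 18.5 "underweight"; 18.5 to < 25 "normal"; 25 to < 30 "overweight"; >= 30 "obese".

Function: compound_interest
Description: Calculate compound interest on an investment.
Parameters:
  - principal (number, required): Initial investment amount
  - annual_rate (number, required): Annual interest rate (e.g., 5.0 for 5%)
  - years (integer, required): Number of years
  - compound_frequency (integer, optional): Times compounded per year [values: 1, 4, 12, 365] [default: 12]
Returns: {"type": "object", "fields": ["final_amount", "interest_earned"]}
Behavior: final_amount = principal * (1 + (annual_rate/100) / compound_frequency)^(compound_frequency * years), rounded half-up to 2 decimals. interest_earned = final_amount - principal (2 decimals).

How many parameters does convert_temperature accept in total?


Parameters of convert_temperature: value (required), from_unit (required), to_unit (required)
Total:
3


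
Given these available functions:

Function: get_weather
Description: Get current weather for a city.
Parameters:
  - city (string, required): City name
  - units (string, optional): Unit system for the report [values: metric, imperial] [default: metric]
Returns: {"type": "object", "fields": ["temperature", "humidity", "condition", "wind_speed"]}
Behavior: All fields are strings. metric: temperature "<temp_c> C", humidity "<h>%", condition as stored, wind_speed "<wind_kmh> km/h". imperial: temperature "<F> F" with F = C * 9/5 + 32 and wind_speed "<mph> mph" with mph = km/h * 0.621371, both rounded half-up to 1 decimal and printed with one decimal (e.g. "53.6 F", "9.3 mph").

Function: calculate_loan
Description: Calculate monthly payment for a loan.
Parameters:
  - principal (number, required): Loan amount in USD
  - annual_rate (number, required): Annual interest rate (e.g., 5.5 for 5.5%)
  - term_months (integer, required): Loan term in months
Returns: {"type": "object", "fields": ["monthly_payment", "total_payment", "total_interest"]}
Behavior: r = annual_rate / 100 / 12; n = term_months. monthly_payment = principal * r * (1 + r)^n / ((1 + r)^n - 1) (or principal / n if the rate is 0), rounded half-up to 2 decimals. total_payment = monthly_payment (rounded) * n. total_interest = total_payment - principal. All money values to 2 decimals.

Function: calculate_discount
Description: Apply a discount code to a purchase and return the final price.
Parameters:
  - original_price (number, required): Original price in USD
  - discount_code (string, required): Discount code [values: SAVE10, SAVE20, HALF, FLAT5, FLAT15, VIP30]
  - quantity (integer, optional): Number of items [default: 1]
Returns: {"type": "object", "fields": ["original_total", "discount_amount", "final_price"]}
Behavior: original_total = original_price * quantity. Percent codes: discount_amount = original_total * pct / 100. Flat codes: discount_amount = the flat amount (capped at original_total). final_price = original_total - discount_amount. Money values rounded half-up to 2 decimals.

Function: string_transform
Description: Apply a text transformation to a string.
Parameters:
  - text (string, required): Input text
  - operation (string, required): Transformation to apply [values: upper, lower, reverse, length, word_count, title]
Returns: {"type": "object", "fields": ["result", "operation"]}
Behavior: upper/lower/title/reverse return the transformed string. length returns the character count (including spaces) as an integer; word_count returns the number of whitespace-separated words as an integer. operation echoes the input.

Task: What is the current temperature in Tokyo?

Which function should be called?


The task needs a function whose description is: Get current weather for a city.
get_weather


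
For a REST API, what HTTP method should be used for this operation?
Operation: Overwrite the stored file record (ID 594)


GET = read, POST = create, PUT = update/replace, DELETE = remove
This operation is an update/replace.
PUT


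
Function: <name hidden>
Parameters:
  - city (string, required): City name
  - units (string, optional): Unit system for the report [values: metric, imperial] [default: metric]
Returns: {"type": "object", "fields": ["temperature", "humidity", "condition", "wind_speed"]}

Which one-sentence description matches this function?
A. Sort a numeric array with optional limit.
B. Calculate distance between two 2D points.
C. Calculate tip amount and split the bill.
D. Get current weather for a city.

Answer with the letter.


Parameters city, units and return ["temperature", "humidity", "condition", "wind_speed"] fit: Get current weather for a city.
D


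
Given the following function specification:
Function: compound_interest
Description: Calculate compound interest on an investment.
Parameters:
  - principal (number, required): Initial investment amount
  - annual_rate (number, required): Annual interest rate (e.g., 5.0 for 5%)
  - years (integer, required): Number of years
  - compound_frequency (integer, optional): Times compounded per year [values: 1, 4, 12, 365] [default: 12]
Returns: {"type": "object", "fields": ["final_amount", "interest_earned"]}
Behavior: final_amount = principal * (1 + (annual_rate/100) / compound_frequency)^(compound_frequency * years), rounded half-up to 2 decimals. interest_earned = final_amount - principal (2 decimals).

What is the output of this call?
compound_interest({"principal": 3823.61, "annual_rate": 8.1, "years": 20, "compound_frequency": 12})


rate per period = 8.1/100/12 = 0.00675 (keep full precision); periods = 12 * 20 = 240
(1 + 0.00675)^240 = 5.02566096
final_amount = 3823.61 * 5.02566096 = 19216.167508 -> 19216.17
interest_earned = 19216.17 - 3823.61 = 15392.56
Output:
{"final_amount": 19216.17, "interest_earned": 15392.56}


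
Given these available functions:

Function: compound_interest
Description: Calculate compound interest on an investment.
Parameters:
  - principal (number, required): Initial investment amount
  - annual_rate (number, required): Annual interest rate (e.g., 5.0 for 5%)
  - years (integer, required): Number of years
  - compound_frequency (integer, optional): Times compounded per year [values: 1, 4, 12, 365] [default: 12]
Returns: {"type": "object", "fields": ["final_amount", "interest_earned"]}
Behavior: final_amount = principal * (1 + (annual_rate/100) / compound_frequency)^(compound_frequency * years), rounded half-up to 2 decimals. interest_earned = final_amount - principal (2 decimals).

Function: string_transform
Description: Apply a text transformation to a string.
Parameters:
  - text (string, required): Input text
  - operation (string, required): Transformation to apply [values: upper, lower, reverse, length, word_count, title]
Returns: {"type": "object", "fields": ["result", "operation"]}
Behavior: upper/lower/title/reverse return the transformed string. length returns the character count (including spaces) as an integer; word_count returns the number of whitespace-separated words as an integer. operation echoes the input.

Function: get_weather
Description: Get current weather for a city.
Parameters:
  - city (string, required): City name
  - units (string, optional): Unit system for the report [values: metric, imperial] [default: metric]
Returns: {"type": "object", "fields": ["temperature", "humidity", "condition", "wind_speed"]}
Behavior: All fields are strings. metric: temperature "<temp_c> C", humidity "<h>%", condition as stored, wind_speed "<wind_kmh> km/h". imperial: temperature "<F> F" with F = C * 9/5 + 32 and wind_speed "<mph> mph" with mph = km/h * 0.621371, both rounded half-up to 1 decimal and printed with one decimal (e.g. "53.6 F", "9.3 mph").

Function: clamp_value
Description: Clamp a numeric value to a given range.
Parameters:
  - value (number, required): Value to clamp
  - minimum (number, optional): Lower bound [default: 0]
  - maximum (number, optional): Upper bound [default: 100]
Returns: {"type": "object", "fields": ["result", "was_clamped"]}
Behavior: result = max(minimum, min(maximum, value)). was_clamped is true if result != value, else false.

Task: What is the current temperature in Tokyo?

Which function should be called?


The task needs a function whose description is: Get current weather for a city.
get_weather


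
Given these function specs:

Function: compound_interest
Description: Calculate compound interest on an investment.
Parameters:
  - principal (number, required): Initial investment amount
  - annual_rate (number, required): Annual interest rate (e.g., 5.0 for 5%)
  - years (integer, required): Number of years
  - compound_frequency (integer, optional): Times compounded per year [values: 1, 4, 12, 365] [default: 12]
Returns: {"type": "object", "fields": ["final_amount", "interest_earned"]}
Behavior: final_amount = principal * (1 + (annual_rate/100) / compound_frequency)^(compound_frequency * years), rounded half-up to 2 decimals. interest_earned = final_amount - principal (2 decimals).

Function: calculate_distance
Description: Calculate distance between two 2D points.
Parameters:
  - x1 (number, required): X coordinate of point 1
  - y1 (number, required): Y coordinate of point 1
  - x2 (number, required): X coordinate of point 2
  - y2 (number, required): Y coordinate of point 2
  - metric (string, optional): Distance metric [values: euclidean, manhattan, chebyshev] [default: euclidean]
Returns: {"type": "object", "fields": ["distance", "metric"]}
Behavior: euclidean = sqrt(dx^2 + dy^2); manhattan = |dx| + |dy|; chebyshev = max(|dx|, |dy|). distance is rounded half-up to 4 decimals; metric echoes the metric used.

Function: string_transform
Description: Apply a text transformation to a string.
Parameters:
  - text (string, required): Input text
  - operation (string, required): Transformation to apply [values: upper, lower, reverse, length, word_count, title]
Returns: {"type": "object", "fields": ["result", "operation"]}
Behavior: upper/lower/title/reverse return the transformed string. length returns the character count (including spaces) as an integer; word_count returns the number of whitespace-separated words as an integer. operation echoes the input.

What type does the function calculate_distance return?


The calculate_distance spec declares Returns: {"type": "object", "fields": ["distance", "metric"]}
Type:
object


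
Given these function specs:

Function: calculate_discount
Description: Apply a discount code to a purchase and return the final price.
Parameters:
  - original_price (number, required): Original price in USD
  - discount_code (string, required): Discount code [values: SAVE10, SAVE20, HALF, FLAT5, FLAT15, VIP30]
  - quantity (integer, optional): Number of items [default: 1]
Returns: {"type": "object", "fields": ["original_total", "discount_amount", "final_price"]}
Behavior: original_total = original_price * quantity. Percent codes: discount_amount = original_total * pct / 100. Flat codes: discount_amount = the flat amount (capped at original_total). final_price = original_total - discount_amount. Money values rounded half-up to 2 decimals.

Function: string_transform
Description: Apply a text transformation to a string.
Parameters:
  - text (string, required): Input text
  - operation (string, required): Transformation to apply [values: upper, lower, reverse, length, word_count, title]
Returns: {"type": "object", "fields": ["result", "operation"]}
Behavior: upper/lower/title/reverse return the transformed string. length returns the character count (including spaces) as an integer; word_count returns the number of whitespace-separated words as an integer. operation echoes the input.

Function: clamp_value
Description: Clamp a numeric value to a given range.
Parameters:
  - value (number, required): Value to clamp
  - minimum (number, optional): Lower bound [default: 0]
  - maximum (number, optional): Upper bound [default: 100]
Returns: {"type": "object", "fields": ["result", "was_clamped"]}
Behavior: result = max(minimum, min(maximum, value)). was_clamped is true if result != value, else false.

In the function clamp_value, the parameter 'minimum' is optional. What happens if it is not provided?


The clamp_value spec declares:
  - minimum (number, optional): Lower bound [default: 0]
It defaults to 0


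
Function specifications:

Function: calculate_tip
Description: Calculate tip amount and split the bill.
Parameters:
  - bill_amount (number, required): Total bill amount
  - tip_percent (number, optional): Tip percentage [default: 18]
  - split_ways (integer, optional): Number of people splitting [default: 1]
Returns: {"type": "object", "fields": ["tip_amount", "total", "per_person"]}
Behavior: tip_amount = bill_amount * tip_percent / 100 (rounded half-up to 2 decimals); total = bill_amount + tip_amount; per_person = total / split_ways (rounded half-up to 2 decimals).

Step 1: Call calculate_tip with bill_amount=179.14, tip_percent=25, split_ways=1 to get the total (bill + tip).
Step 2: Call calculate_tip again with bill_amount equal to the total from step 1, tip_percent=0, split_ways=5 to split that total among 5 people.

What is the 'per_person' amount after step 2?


Step 1: calculate_tip(bill_amount=179.14, tip_percent=25, split_ways=1)
  tip_amount = 179.14 * 25/100 = 44.785 -> 44.79
  total = 179.14 + 44.79 = 223.93
  per_person = 223.93 / 1 = 223.93 -> 223.93
  -> total = 223.93
Step 2: calculate_tip(bill_amount=223.93, tip_percent=0, split_ways=5)
  tip_amount = 223.93 * 0/100 = 0 -> 0.00
  total = 223.93 + 0.00 = 223.93
  per_person = 223.93 / 5 = 44.786 -> 44.79
  -> per_person = 44.79
$44.79


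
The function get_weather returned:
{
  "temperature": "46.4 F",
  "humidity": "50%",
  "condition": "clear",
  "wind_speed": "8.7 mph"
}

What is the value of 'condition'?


clear


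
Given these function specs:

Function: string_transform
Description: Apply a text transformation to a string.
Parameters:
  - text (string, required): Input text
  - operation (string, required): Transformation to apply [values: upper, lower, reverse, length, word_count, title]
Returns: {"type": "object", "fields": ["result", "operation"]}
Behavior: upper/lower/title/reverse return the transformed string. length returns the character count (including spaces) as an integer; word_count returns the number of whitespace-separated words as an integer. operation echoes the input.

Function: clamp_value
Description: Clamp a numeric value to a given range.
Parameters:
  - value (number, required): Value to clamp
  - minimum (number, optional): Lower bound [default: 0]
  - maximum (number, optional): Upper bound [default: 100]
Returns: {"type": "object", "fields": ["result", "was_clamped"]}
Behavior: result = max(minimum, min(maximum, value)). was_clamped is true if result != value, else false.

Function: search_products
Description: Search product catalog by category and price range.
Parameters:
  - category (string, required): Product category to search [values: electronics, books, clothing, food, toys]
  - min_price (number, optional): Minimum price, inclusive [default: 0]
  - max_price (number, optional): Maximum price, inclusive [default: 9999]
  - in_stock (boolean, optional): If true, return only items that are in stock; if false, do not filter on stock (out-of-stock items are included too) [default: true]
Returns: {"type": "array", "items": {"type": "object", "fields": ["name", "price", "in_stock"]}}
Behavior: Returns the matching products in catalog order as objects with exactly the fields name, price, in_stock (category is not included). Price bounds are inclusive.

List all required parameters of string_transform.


Parameters of string_transform and their required/optional flag:
  text: required
  operation: required
operation, text


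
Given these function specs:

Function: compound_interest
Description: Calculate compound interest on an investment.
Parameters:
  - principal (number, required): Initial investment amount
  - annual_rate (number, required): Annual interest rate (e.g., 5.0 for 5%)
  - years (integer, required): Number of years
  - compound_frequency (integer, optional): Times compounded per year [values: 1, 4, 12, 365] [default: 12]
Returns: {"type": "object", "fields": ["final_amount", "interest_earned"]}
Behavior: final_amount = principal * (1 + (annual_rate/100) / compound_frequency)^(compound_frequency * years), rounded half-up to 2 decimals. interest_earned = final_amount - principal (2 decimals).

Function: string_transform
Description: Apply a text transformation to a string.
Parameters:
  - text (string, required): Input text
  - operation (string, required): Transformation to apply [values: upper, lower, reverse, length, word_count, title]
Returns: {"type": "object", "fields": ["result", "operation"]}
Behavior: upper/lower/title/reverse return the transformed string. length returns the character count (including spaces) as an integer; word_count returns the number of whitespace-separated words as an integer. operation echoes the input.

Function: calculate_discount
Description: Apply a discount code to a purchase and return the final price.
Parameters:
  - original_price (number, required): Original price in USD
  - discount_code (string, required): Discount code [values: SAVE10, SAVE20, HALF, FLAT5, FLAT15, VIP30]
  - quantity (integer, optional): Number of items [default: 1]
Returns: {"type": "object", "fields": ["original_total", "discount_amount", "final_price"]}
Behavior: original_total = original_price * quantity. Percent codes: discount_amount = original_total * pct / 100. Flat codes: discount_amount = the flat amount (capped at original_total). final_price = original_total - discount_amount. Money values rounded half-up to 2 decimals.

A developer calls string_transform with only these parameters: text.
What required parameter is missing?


Required parameters: text, operation
Provided: text
Missing: operation
operation


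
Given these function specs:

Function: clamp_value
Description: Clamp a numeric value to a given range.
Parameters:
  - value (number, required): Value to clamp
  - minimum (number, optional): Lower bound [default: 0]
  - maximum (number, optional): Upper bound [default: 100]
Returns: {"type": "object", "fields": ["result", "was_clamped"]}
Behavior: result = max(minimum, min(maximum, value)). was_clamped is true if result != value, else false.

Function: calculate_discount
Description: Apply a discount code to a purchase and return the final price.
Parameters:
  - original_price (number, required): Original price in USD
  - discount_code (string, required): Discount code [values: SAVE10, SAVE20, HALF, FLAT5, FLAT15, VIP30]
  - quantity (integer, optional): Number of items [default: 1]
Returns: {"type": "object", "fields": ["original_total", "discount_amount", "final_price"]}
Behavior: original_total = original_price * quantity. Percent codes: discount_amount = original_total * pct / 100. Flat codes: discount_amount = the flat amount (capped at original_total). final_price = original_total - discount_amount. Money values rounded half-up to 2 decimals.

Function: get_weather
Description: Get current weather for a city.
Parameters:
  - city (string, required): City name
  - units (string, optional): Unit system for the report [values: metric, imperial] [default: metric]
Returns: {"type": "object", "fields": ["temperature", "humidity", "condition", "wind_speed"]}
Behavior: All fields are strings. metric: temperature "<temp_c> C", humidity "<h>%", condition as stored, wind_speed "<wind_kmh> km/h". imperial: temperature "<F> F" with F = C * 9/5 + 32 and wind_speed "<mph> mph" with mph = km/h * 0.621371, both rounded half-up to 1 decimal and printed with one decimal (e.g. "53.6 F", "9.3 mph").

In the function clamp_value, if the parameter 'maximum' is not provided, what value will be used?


The clamp_value spec declares:
  - maximum (number, optional): Upper bound [default: 100]
Default:
100


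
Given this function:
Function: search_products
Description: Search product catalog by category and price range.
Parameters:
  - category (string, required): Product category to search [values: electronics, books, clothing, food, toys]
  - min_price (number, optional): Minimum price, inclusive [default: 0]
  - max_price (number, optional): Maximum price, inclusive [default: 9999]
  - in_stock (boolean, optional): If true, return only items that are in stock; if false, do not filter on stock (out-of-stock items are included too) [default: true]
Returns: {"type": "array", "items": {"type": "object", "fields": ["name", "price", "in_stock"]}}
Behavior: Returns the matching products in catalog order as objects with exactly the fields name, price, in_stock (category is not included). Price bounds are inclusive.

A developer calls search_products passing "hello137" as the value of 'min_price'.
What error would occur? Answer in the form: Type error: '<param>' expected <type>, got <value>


Spec: 'min_price' is declared as number; "hello137" is a string.
Type error: 'min_price' expected number, got "hello137"
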